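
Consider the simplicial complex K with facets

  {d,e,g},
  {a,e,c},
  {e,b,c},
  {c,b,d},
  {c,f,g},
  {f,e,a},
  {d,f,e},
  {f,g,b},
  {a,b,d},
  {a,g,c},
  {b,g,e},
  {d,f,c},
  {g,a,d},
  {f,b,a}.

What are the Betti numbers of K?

b_0 = 1, b_1 = 2, b_2 = 1.

K has 7 vertices, 21 edges, 14 triangles.
rank ∂_0 = 0, rank ∂_1 = 6 ⇒ b_0 = 7 − 0 − 6 = 1; all invariant factors of ∂_1 are 1 so no torsion. So H_0 ≅ Z.
rank ∂_1 = 6, rank ∂_2 = 13 ⇒ b_1 = 21 − 6 − 13 = 2; all invariant factors of ∂_2 are 1 so no torsion. So H_1 ≅ Z^2.
rank ∂_2 = 13, rank ∂_3 = 0 ⇒ b_2 = 14 − 13 − 0 = 1. So H_2 ≅ Z.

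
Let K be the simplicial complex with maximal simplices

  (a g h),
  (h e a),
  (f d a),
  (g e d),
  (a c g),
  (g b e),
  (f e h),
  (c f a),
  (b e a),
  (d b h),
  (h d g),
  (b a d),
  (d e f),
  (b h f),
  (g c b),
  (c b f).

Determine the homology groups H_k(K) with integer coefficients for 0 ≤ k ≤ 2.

H_0 = Z,  H_1 = Z^2,  H_2 = Z.

K has 8 vertices, 24 edges, 16 triangles.
rank ∂_0 = 0, rank ∂_1 = 7 ⇒ b_0 = 8 − 0 − 7 = 1; all invariant factors of ∂_1 are 1 so no torsion. So H_0 ≅ Z.
rank ∂_1 = 7, rank ∂_2 = 15 ⇒ b_1 = 24 − 7 − 15 = 2; all invariant factors of ∂_2 are 1 so no torsion. So H_1 ≅ Z^2.
rank ∂_2 = 15, rank ∂_3 = 0 ⇒ b_2 = 16 − 15 − 0 = 1. So H_2 ≅ Z.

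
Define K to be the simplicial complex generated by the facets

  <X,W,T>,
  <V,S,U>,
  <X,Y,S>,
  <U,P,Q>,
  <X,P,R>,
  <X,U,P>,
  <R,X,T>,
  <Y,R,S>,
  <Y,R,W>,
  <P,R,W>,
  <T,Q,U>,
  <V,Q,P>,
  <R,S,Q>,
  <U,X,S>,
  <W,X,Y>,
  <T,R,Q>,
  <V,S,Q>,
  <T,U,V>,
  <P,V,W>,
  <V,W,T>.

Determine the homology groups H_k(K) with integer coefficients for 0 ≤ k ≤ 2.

H_0 ≅ Z,  H_1 ≅ Z ⊕ Z/2Z,  H_2 = 0.

We work with the vertex ordering P < Q < R < S < T < U < V < W < X < Y. The simplices of K, each written with vertices in increasing order, are:

  0-simplices (10): P, Q, R, S, T, U, V, W, X, Y
  1-simplices (30): PQ, PR, PU, PV, PW, PX, QR, QS, QT, QU, QV, RS, RT, RW, RX, RY, SU, SV, SX, SY, TU, TV, TW, TX, UV, UX, VW, WX, WY, XY
  2-simplices (20): PQU, PQV, PRW, PRX, PUX, PVW, QRS, QRT, QSV, QTU, RSY, RTX, RWY, SUV, SUX, SXY, TUV, TVW, TWX, WXY

so the chain groups are C_0 ≅ Z^10, C_1 ≅ Z^30, C_2 ≅ Z^20.

∂_1: C_1 → C_0 sends each edge [p,q] (with p < q) to q − p. For instance
  ∂UX = X − U.
As a 10×30 matrix over Z this has rank 9, with invariant factors (1,1,1,1,1,1,1,1,1).

Boundary ∂_2: C_2 → C_1 maps a triangle to the signed sum of its edges. For instance
  ∂SUX = UX − SX + SU,
  ∂PRX = RX − PX + PR.
As a 30×20 matrix over Z this has rank 20, with invariant factors (1,1,1,1,1,1,1,1,1,1,1,1,1,1,1,1,1,1,1,2).

From H_k ≅ ker(∂_k) / im(∂_{k+1}) we obtain:

  H_0: rank C_0 − rank ∂_1 = 10 − 9 = 1, and the invariant factors of ∂_1 are all 1, so H_0 ≅ Z.
  H_1: rank ker ∂_1 − rank ∂_2 = (30 − 9) − 20 = 1, and ∂_2 has invariant factor 2 > 1, so H_1 ≅ Z ⊕ Z/2Z.
  H_2: rank ker ∂_2 − rank ∂_3 = (20 − 20) − 0 = 0, and there is no ∂_3, so H_2 ≅ 0.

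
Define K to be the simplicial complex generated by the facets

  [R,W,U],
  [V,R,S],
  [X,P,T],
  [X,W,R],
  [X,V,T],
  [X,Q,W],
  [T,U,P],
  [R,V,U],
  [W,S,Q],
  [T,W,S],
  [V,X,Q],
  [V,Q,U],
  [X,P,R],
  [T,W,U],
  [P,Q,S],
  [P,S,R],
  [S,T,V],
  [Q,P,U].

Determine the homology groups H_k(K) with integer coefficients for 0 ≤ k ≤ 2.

We work with the vertex ordering P < Q < R < S < T < U < V < W < X. The simplices of K, each written with vertices in increasing order, are:

  0-simplices (9): P, Q, R, S, T, U, V, W, X
  1-simplices (27): PQ, PR, PS, PT, PU, PX, QS, QU, QV, QW, QX, RS, RU, RV, RW, RX, ST, SV, SW, TU, TV, TW, TX, UV, UW, VX, WX
  2-simplices (18): PQS, PQU, PRS, PRX, PTU, PTX, QSW, QUV, QVX, QWX, RSV, RUV, RUW, RWX, STV, STW, TUW, TVX

so the chain groups are C_0 ≅ Z^9, C_1 ≅ Z^27, C_2 ≅ Z^18.

∂_1: C_1 → C_0 is given by ∂[p,q] = [q] − [p]. For instance
  ∂SV = V − S.
This gives a 9×27 integer matrix of rank 8; reducing to Smith normal form yields diagonal entries (1,1,1,1,1,1,1,1).

Boundary ∂_2: C_2 → C_1 sends each 2-simplex [p,q,r] to [q,r] − [p,r] + [p,q]. For instance
  ∂QWX = WX − QX + QW,
  ∂PTX = TX − PX + PT.
The 27×18 boundary matrix has rank 17 and Smith normal form diag(1,1,1,1,1,1,1,1,1,1,1,1,1,1,1,1,1).

Computing H_k = (kernel of ∂_k) / (image of ∂_{k+1}):

  H_0: rank C_0 − rank ∂_1 = 9 − 8 = 1, and the invariant factors of ∂_1 are all 1, so H_0 ≅ Z.
  H_1: rank ker ∂_1 − rank ∂_2 = (27 − 8) − 17 = 2, and the invariant factors of ∂_2 are all 1, so H_1 ≅ Z^2.
  H_2: rank ker ∂_2 − rank ∂_3 = (18 − 17) − 0 = 1, and there is no ∂_3, so H_2 ≅ Z.

(K is a triangulation of the torus T^2.)

H_0 ≅ Z,  H_1 ≅ Z^2,  H_2 ≅ Z.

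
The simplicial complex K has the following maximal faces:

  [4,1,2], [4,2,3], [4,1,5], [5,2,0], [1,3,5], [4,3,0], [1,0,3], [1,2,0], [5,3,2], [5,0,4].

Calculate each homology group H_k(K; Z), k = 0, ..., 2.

K has 6 vertices, 15 edges, 10 triangles.
rank ∂_0 = 0, rank ∂_1 = 5 ⇒ b_0 = 6 − 0 − 5 = 1; all invariant factors of ∂_1 are 1 so no torsion. So H_0 = Z.
rank ∂_1 = 5, rank ∂_2 = 10 ⇒ b_1 = 15 − 5 − 10 = 0; ∂_2 has invariant factor(s) [2] giving torsion. So H_1 = Z/2.
rank ∂_2 = 10, rank ∂_3 = 0 ⇒ b_2 = 10 − 10 − 0 = 0. So H_2 = 0.

H_0 ≅ Z,  H_1 ≅ Z/2,  H_2 = 0.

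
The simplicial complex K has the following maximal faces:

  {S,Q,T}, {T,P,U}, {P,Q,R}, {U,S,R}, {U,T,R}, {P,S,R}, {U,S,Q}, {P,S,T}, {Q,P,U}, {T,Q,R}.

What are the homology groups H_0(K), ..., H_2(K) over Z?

H_0 = Z,  H_1 = Z/2Z,  H_2 = 0.

Order the vertices as P < Q < R < S < T < U. Listing each simplex with vertices in this order, K has dimension 2 with simplices:

  0-simplices (6): P, Q, R, S, T, U
  1-simplices (15): PQ, PR, PS, PT, PU, QR, QS, QT, QU, RS, RT, RU, ST, SU, TU
  2-simplices (10): PQR, PQU, PRS, PST, PTU, QRT, QST, QSU, RSU, RTU

giving chain groups C_0 ≅ Z^6, C_1 ≅ Z^15, C_2 ≅ Z^10.

The boundary map ∂_1: C_1 → C_0 is given by ∂[p,q] = [q] − [p]. For instance
  ∂RT = T − R.
This gives a 6×15 integer matrix of rank 5; reducing to Smith normal form yields diagonal entries (1,1,1,1,1).

Boundary ∂_2: C_2 → C_1 maps a triangle to the signed sum of its edges. For instance
  ∂RTU = TU − RU + RT,
  ∂PST = ST − PT + PS.
This gives a 15×10 integer matrix of rank 10; reducing to Smith normal form yields diagonal entries (1,1,1,1,1,1,1,1,1,2).

Reading off H_k = ker ∂_k / im ∂_{k+1}:

  H_0: rank C_0 − rank ∂_1 = 6 − 5 = 1, and the invariant factors of ∂_1 are all 1, so H_0 = Z.
  H_1: rank ker ∂_1 − rank ∂_2 = (15 − 5) − 10 = 0, and ∂_2 has invariant factor 2 > 1, so H_1 = Z/2Z.
  H_2: rank ker ∂_2 − rank ∂_3 = (10 − 10) − 0 = 0, and there is no ∂_3, so H_2 = 0.

As a check, the Euler characteristic is 6 − 15 + 10 = 1, which agrees with 1 − 0 + 0 = 1.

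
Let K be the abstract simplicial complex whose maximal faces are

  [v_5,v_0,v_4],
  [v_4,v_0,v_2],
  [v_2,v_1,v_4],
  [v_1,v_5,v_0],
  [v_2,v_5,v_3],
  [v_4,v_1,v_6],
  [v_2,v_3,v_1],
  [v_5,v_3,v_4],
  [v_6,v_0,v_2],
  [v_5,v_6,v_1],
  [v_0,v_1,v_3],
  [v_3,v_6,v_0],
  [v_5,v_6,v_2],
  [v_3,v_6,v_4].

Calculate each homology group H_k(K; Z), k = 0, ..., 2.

We work with the vertex ordering v_0 < v_1 < v_2 < v_3 < v_4 < v_5 < v_6. The simplices of K, each written with vertices in increasing order, are:

  0-simplices (7): [v_0], [v_1], [v_2], [v_3], [v_4], [v_5], [v_6]
  1-simplices (21): (21 of them)
  2-simplices (14): (14 of them)

giving chain groups C_0 ≅ Z^7, C_1 ≅ Z^21, C_2 ≅ Z^14.

Boundary ∂_1: C_1 → C_0 maps an edge to its endpoints' difference, ∂[p,q] = q − p. For instance
  ∂[v_0,v_5] = [v_5] − [v_0].
The 7×21 boundary matrix has rank 6 and Smith normal form diag(1,1,1,1,1,1).

Boundary ∂_2: C_2 → C_1 acts by ∂[p,q,r] = [q,r] − [p,r] + [p,q]. For instance
  ∂[v_0,v_1,v_5] = [v_1,v_5] − [v_0,v_5] + [v_0,v_1],
  ∂[v_2,v_3,v_5] = [v_3,v_5] − [v_2,v_5] + [v_2,v_3].
The resulting 21×14 matrix has rank 13, and its Smith normal form has invariant factors (1,1,1,1,1,1,1,1,1,1,1,1,1).

Computing H_k = (kernel of ∂_k) / (image of ∂_{k+1}):

  H_0: rank C_0 − rank ∂_1 = 7 − 6 = 1, and the invariant factors of ∂_1 are all 1, so H_0 ≅ Z.
  H_1: rank ker ∂_1 − rank ∂_2 = (21 − 6) − 13 = 2, and the invariant factors of ∂_2 are all 1, so H_1 ≅ Z^2.
  H_2: rank ker ∂_2 − rank ∂_3 = (14 − 13) − 0 = 1, and there is no ∂_3, so H_2 ≅ Z.

H_0 = Z,  H_1 = Z^2,  H_2 = Z.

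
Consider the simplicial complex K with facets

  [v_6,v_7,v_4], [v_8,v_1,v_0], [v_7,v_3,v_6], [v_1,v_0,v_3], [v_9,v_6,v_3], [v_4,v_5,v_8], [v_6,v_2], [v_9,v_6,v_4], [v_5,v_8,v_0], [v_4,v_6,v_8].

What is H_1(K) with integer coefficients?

H_1 ≅ Z.

Take the total order v_0 < v_1 < v_2 < v_3 < v_4 < v_5 < v_6 < v_7 < v_8 < v_9 on the vertex set. Then K (dimension 2) consists of the simplices:

  0-simplices (10): [v_0], [v_1], [v_2], [v_3], [v_4], [v_5], [v_6], [v_7], [v_8], [v_9]
  1-simplices (19): (19 of them)
  2-simplices (9): [v_0,v_1,v_3], [v_0,v_1,v_8], [v_0,v_5,v_8], [v_3,v_6,v_7], [v_3,v_6,v_9], [v_4,v_5,v_8], [v_4,v_6,v_7], [v_4,v_6,v_8], [v_4,v_6,v_9]

giving chain groups C_0 ≅ Z^10, C_1 ≅ Z^19, C_2 ≅ Z^9.

Boundary ∂_1: C_1 → C_0 is given by ∂[p,q] = [q] − [p]. For instance
  ∂[v_4,v_7] = [v_7] − [v_4].
As a 10×19 matrix over Z this has rank 9, with invariant factors (1,1,1,1,1,1,1,1,1).

∂_2: C_2 → C_1 sends each 2-simplex [p,q,r] to [q,r] − [p,r] + [p,q]. For instance
  ∂[v_0,v_5,v_8] = [v_5,v_8] − [v_0,v_8] + [v_0,v_5],
  ∂[v_4,v_6,v_9] = [v_6,v_9] − [v_4,v_9] + [v_4,v_6].
As a 19×9 matrix over Z this has rank 9, with invariant factors (1,1,1,1,1,1,1,1,1).

Computing H_k = (kernel of ∂_k) / (image of ∂_{k+1}):

  H_1: rank ker ∂_1 − rank ∂_2 = (19 − 9) − 9 = 1, and the invariant factors of ∂_2 are all 1, so H_1 = Z.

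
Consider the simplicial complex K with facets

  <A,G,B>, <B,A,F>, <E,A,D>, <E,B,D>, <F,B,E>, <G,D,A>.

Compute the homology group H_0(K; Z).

H_0 ≅ Z.

Order the vertices as A < B < D < E < F < G. Listing each simplex with vertices in this order, K has dimension 2 with simplices:

  0-simplices (6): A, B, D, E, F, G
  1-simplices (12): AB, AD, AE, AF, AG, BD, BE, BF, BG, DE, DG, EF
  2-simplices (6): ABF, ABG, ADE, ADG, BDE, BEF

giving chain groups C_0 ≅ Z^6, C_1 ≅ Z^12, C_2 ≅ Z^6.

Boundary ∂_1: C_1 → C_0 is given by ∂[p,q] = [q] − [p]. For instance
  ∂BG = G − B.
The 6×12 boundary matrix has rank 5 and Smith normal form diag(1,1,1,1,1).

∂_2: C_2 → C_1 sends each 2-simplex [p,q,r] to [q,r] − [p,r] + [p,q]. For instance
  ∂BDE = DE − BE + BD,
  ∂BEF = EF − BF + BE.
As a 12×6 matrix over Z this has rank 6, with invariant factors (1,1,1,1,1,1).

Computing H_k = (kernel of ∂_k) / (image of ∂_{k+1}):

  H_0: rank C_0 − rank ∂_1 = 6 − 5 = 1, and the invariant factors of ∂_1 are all 1, so H_0 ≅ Z.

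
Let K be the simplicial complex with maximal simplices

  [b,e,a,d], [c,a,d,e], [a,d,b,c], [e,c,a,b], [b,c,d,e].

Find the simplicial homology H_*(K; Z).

H_0 = Z,  H_1 = 0,  H_2 = 0,  H_3 = Z.

K has 5 vertices, 10 edges, 10 triangles, 5 3-simplices.
rank ∂_0 = 0, rank ∂_1 = 4 ⇒ b_0 = 5 − 0 − 4 = 1; all invariant factors of ∂_1 are 1 so no torsion. So H_0 = Z.
rank ∂_1 = 4, rank ∂_2 = 6 ⇒ b_1 = 10 − 4 − 6 = 0; all invariant factors of ∂_2 are 1 so no torsion. So H_1 = 0.
rank ∂_2 = 6, rank ∂_3 = 4 ⇒ b_2 = 10 − 6 − 4 = 0; all invariant factors of ∂_3 are 1 so no torsion. So H_2 = 0.
rank ∂_3 = 4, rank ∂_4 = 0 ⇒ b_3 = 5 − 4 − 0 = 1. So H_3 = Z.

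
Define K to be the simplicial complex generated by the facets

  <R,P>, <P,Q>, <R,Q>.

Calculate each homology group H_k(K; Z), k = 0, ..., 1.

Fix the vertex order P < Q < R and write every simplex with vertices in increasing order. Then dim K = 1 and the simplices of K are:

  0-simplices (3): P, Q, R
  1-simplices (3): PQ, PR, QR

so the chain groups are C_0 ≅ Z^3, C_1 ≅ Z^3.

∂_1: C_1 → C_0 sends each edge [p,q] (with p < q) to q − p. For instance
  ∂QR = R − Q.
The resulting 3×3 matrix has rank 2, and its Smith normal form has invariant factors (1,1).

Reading off H_k = ker ∂_k / im ∂_{k+1}:

  H_0: rank C_0 − rank ∂_1 = 3 − 2 = 1, and the invariant factors of ∂_1 are all 1, so H_0 = Z.
  H_1: rank ker ∂_1 − rank ∂_2 = (3 − 2) − 0 = 1, and there is no ∂_2, so H_1 = Z.

H_0 ≅ Z,  H_1 ≅ Z.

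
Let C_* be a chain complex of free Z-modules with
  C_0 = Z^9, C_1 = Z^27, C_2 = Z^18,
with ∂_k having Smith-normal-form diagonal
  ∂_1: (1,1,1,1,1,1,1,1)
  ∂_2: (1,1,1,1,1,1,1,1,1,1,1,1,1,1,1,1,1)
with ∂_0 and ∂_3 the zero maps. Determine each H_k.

H_0 = Z,  H_1 = Z^2,  H_2 = Z.

H_0: b_0 = 9 − 0 − 8 = 1; torsion from ∂_1 factors > 1: none. So H_0 = Z.
H_1: b_1 = 27 − 8 − 17 = 2; torsion from ∂_2 factors > 1: none. So H_1 = Z^2.
H_2: b_2 = 18 − 17 − 0 = 1; torsion from ∂_3 factors > 1: none. So H_2 = Z.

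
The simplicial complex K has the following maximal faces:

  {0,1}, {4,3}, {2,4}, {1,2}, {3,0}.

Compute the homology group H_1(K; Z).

H_1 = Z.

K has 5 vertices, 5 edges.
rank ∂_1 = 4, rank ∂_2 = 0 ⇒ b_1 = 5 − 4 − 0 = 1. So H_1 = Z.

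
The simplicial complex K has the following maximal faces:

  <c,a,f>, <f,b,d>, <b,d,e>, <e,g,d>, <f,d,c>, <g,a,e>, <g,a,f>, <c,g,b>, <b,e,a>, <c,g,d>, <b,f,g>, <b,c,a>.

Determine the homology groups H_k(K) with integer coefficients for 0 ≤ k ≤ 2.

K has 7 vertices, 18 edges, 12 triangles.
rank ∂_0 = 0, rank ∂_1 = 6 ⇒ b_0 = 7 − 0 − 6 = 1; all invariant factors of ∂_1 are 1 so no torsion. So H_0 = Z.
rank ∂_1 = 6, rank ∂_2 = 12 ⇒ b_1 = 18 − 6 − 12 = 0; ∂_2 has invariant factor(s) [2] giving torsion. So H_1 = Z_2.
rank ∂_2 = 12, rank ∂_3 = 0 ⇒ b_2 = 12 − 12 − 0 = 0. So H_2 = 0.

H_0 ≅ Z,  H_1 ≅ Z_2,  H_2 = 0.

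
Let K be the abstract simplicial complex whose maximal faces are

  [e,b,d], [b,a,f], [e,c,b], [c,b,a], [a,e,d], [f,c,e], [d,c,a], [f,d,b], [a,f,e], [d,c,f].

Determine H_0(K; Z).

Take the total order a < b < c < d < e < f on the vertex set. Then K (dimension 2) consists of the simplices:

  0-simplices (6): a, b, c, d, e, f
  1-simplices (15): ab, ac, ad, ae, af, bc, bd, be, bf, cd, ce, cf, de, df, ef
  2-simplices (10): abc, abf, acd, ade, aef, bce, bde, bdf, cdf, cef

Hence C_0 ≅ Z^6, C_1 ≅ Z^15, C_2 ≅ Z^10.

∂_1: C_1 → C_0 sends each edge [p,q] (with p < q) to q − p.
The 6×15 boundary matrix has rank 5 and Smith normal form diag(1,1,1,1,1).

The boundary map ∂_2: C_2 → C_1 sends each 2-simplex [p,q,r] to [q,r] − [p,r] + [p,q]. For instance
  ∂aef = ef − af + ae,
  ∂ade = de − ae + ad.
The 15×10 boundary matrix has rank 10 and Smith normal form diag(1,1,1,1,1,1,1,1,1,2).

Now H_k = ker ∂_k / im ∂_{k+1}, so:

  H_0: rank C_0 − rank ∂_1 = 6 − 5 = 1, and the invariant factors of ∂_1 are all 1, so H_0 ≅ Z.

H_0 ≅ Z.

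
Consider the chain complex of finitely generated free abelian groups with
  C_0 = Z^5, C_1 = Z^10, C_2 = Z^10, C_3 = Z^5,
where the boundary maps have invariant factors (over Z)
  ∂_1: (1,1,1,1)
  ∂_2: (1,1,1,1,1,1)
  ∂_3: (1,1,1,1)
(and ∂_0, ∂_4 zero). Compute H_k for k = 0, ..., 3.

H_0: b_0 = 5 − 0 − 4 = 1; torsion from ∂_1 factors > 1: none. So H_0 ≅ Z.
H_1: b_1 = 10 − 4 − 6 = 0; torsion from ∂_2 factors > 1: none. So H_1 ≅ 0.
H_2: b_2 = 10 − 6 − 4 = 0; torsion from ∂_3 factors > 1: none. So H_2 ≅ 0.
H_3: b_3 = 5 − 4 − 0 = 1; torsion from ∂_4 factors > 1: none. So H_3 ≅ Z.

H_0 ≅ Z,  H_1 = 0,  H_2 = 0,  H_3 ≅ Z.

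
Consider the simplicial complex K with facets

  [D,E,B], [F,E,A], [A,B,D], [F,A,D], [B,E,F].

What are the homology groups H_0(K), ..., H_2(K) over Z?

We work with the vertex ordering A < B < D < E < F. The simplices of K, each written with vertices in increasing order, are:

  0-simplices (5): A, B, D, E, F
  1-simplices (10): AB, AD, AE, AF, BD, BE, BF, DE, DF, EF
  2-simplices (5): ABD, ADF, AEF, BDE, BEF

Hence C_0 ≅ Z^5, C_1 ≅ Z^10, C_2 ≅ Z^5.

∂_1: C_1 → C_0 is given by ∂[p,q] = [q] − [p].
The 5×10 boundary matrix has rank 4 and Smith normal form diag(1,1,1,1).

Boundary ∂_2: C_2 → C_1 acts by ∂[p,q,r] = [q,r] − [p,r] + [p,q]. For instance
  ∂BEF = EF − BF + BE,
  ∂ADF = DF − AF + AD.
This gives a 10×5 integer matrix of rank 5; reducing to Smith normal form yields diagonal entries (1,1,1,1,1).

Computing H_k = (kernel of ∂_k) / (image of ∂_{k+1}):

  H_0: rank C_0 − rank ∂_1 = 5 − 4 = 1, and the invariant factors of ∂_1 are all 1, so H_0 = Z.
  H_1: rank ker ∂_1 − rank ∂_2 = (10 − 4) − 5 = 1, and the invariant factors of ∂_2 are all 1, so H_1 = Z.
  H_2: rank ker ∂_2 − rank ∂_3 = (5 − 5) − 0 = 0, and there is no ∂_3, so H_2 = 0.

As a check, the Euler characteristic is 5 − 10 + 5 = 0, which agrees with 1 − 1 + 0 = 0.

H_0 = Z,  H_1 = Z,  H_2 = 0.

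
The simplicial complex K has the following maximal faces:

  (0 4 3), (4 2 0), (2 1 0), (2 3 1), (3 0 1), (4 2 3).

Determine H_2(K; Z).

H_2 = Z.

Order the vertices as 0 < 1 < 2 < 3 < 4. Listing each simplex with vertices in this order, K has dimension 2 with simplices:

  0-simplices (5): [0], [1], [2], [3], [4]
  1-simplices (9): [0,1], [0,2], [0,3], [0,4], [1,2], [1,3], [2,3], [2,4], [3,4]
  2-simplices (6): [0,1,2], [0,1,3], [0,2,4], [0,3,4], [1,2,3], [2,3,4]

Hence C_0 ≅ Z^5, C_1 ≅ Z^9, C_2 ≅ Z^6.

Boundary ∂_1: C_1 → C_0 sends each edge [p,q] (with p < q) to q − p. For instance
  ∂[3,4] = [4] − [3].
This gives a 5×9 integer matrix of rank 4; reducing to Smith normal form yields diagonal entries (1,1,1,1).

∂_2: C_2 → C_1 sends each 2-simplex [p,q,r] to [q,r] − [p,r] + [p,q]. For instance
  ∂[0,1,2] = [1,2] − [0,2] + [0,1],
  ∂[1,2,3] = [2,3] − [1,3] + [1,2].
As a 9×6 matrix over Z this has rank 5, with invariant factors (1,1,1,1,1).

From H_k ≅ ker(∂_k) / im(∂_{k+1}) we obtain:

  H_2: rank ker ∂_2 − rank ∂_3 = (6 − 5) − 0 = 1, and there is no ∂_3, so H_2 = Z.

(K is a triangulation of the 2-sphere S^2.)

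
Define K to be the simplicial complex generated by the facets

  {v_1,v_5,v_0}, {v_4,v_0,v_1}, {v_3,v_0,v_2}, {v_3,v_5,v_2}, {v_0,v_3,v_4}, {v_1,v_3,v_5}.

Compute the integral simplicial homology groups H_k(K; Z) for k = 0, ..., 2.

H_0 = Z,  H_1 = Z,  H_2 = 0.

K has 6 vertices, 12 edges, 6 triangles.
rank ∂_0 = 0, rank ∂_1 = 5 ⇒ b_0 = 6 − 0 − 5 = 1; all invariant factors of ∂_1 are 1 so no torsion. So H_0 ≅ Z.
rank ∂_1 = 5, rank ∂_2 = 6 ⇒ b_1 = 12 − 5 − 6 = 1; all invariant factors of ∂_2 are 1 so no torsion. So H_1 ≅ Z.
rank ∂_2 = 6, rank ∂_3 = 0 ⇒ b_2 = 6 − 6 − 0 = 0. So H_2 ≅ 0.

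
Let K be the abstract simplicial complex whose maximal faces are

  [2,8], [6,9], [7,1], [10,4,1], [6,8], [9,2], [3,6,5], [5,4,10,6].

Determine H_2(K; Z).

Take the total order 1 < 2 < 3 < 4 < 5 < 6 < 7 < 8 < 9 < 10 on the vertex set. Then K (dimension 3) consists of the simplices:

  0-simplices (10): [1], [2], [3], [4], [5], [6], [7], [8], [9], [10]
  1-simplices (15): [1,4], [1,7], [1,10], [2,8], [2,9], [3,5], [3,6], [4,5], [4,6], [4,10], [5,6], [5,10], [6,8], [6,9], [6,10]
  2-simplices (6): [1,4,10], [3,5,6], [4,5,6], [4,5,10], [4,6,10], [5,6,10]
  3-simplices (1): [4,5,6,10]

Hence C_0 ≅ Z^10, C_1 ≅ Z^15, C_2 ≅ Z^6, C_3 ≅ Z^1.

Boundary ∂_1: C_1 → C_0 sends each edge [p,q] (with p < q) to q − p. For instance
  ∂[4,6] = [6] − [4].
The 10×15 boundary matrix has rank 9 and Smith normal form diag(1,1,1,1,1,1,1,1,1).

∂_2: C_2 → C_1 sends each 2-simplex [p,q,r] to [q,r] − [p,r] + [p,q]. For instance
  ∂[4,5,6] = [5,6] − [4,6] + [4,5],
  ∂[4,5,10] = [5,10] − [4,10] + [4,5].
This gives a 15×6 integer matrix of rank 5; reducing to Smith normal form yields diagonal entries (1,1,1,1,1).

∂_3: C_3 → C_2 sends each 3-simplex σ to the alternating sum Σ_i (−1)^i (σ with its i-th vertex removed). For instance
  ∂[4,5,6,10] = [5,6,10] − [4,6,10] + [4,5,10] − [4,5,6].
The resulting 6×1 matrix has rank 1, and its Smith normal form has invariant factors (1).

Now H_k = ker ∂_k / im ∂_{k+1}, so:

  H_2: rank ker ∂_2 − rank ∂_3 = (6 − 5) − 1 = 0, and the invariant factors of ∂_3 are all 1, so H_2 ≅ 0.

H_2 ≅ 0.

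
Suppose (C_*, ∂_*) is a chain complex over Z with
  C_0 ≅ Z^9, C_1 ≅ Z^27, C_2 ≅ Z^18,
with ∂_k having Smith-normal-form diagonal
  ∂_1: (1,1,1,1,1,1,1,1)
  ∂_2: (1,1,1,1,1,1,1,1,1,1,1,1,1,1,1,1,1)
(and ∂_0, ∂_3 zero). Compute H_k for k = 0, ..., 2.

H_0: b_0 = 9 − 0 − 8 = 1; torsion from ∂_1 factors > 1: none. So H_0 ≅ Z.
H_1: b_1 = 27 − 8 − 17 = 2; torsion from ∂_2 factors > 1: none. So H_1 ≅ Z^2.
H_2: b_2 = 18 − 17 − 0 = 1; torsion from ∂_3 factors > 1: none. So H_2 ≅ Z.

H_0 ≅ Z,  H_1 ≅ Z^2,  H_2 ≅ Z.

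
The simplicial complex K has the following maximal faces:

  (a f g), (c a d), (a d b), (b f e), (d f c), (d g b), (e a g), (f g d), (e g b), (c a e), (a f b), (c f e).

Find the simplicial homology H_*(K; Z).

Order the vertices as a < b < c < d < e < f < g. Listing each simplex with vertices in this order, K has dimension 2 with simplices:

  0-simplices (7): a, b, c, d, e, f, g
  1-simplices (18): ab, ac, ad, ae, af, ag, bd, be, bf, bg, cd, ce, cf, df, dg, ef, eg, fg
  2-simplices (12): abd, abf, acd, ace, aeg, afg, bdg, bef, beg, cdf, cef, dfg

so the chain groups are C_0 ≅ Z^7, C_1 ≅ Z^18, C_2 ≅ Z^12.

∂_1: C_1 → C_0 is given by ∂[p,q] = [q] − [p]. For instance
  ∂be = e − b.
This gives a 7×18 integer matrix of rank 6; reducing to Smith normal form yields diagonal entries (1,1,1,1,1,1).

The boundary map ∂_2: C_2 → C_1 acts by ∂[p,q,r] = [q,r] − [p,r] + [p,q]. For instance
  ∂bef = ef − bf + be,
  ∂cef = ef − cf + ce.
This gives a 18×12 integer matrix of rank 12; reducing to Smith normal form yields diagonal entries (1,1,1,1,1,1,1,1,1,1,1,2).

Now H_k = ker ∂_k / im ∂_{k+1}, so:

  H_0: rank C_0 − rank ∂_1 = 7 − 6 = 1, and the invariant factors of ∂_1 are all 1, so H_0 = Z.
  H_1: rank ker ∂_1 − rank ∂_2 = (18 − 6) − 12 = 0, and ∂_2 has invariant factor 2 > 1, so H_1 = Z/2.
  H_2: rank ker ∂_2 − rank ∂_3 = (12 − 12) − 0 = 0, and there is no ∂_3, so H_2 = 0.

H_0 ≅ Z,  H_1 ≅ Z/2,  H_2 = 0.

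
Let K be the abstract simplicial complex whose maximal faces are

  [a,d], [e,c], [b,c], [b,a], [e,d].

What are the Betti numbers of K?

b_0 = 1, b_1 = 1.

Order the vertices as a < b < c < d < e. Listing each simplex with vertices in this order, K has dimension 1 with simplices:

  0-simplices (5): a, b, c, d, e
  1-simplices (5): ab, ad, bc, ce, de

giving chain groups C_0 ≅ Z^5, C_1 ≅ Z^5.

∂_1: C_1 → C_0 maps an edge to its endpoints' difference, ∂[p,q] = q − p. For instance
  ∂de = e − d.
The 5×5 boundary matrix has rank 4 and Smith normal form diag(1,1,1,1).

Now H_k = ker ∂_k / im ∂_{k+1}, so:

  H_0: rank C_0 − rank ∂_1 = 5 − 4 = 1, and the invariant factors of ∂_1 are all 1, so H_0 = Z.
  H_1: rank ker ∂_1 − rank ∂_2 = (5 − 4) − 0 = 1, and there is no ∂_2, so H_1 = Z.

As a check, the Euler characteristic is 5 − 5 = 0, which agrees with 1 − 1 = 0.

Hence the Betti numbers are b_0 = 1, b_1 = 1.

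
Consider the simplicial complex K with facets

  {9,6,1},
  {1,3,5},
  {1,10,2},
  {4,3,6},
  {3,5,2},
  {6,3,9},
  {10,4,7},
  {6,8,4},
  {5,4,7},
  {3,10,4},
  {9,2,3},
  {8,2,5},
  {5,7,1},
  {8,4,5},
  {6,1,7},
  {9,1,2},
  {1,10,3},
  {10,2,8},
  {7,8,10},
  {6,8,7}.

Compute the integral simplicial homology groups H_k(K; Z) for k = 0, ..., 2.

H_0 = Z,  H_1 = Z × Z/2,  H_2 = 0.

We work with the vertex ordering 1 < 2 < 3 < 4 < 5 < 6 < 7 < 8 < 9 < 10. The simplices of K, each written with vertices in increasing order, are:

  0-simplices (10): [1], [2], [3], [4], [5], [6], [7], [8], [9], [10]
  1-simplices (30): (30 of them)
  2-simplices (20): (20 of them)

so the chain groups are C_0 ≅ Z^10, C_1 ≅ Z^30, C_2 ≅ Z^20.

Boundary ∂_1: C_1 → C_0 maps an edge to its endpoints' difference, ∂[p,q] = q − p. For instance
  ∂[8,10] = [10] − [8].
As a 10×30 matrix over Z this has rank 9, with invariant factors (1,1,1,1,1,1,1,1,1).

Boundary ∂_2: C_2 → C_1 maps a triangle to the signed sum of its edges. For instance
  ∂[4,5,8] = [5,8] − [4,8] + [4,5],
  ∂[2,3,5] = [3,5] − [2,5] + [2,3].
This gives a 30×20 integer matrix of rank 20; reducing to Smith normal form yields diagonal entries (1,1,1,1,1,1,1,1,1,1,1,1,1,1,1,1,1,1,1,2).

Computing H_k = (kernel of ∂_k) / (image of ∂_{k+1}):

  H_0: rank C_0 − rank ∂_1 = 10 − 9 = 1, and the invariant factors of ∂_1 are all 1, so H_0 = Z.
  H_1: rank ker ∂_1 − rank ∂_2 = (30 − 9) − 20 = 1, and ∂_2 has invariant factor 2 > 1, so H_1 = Z × Z/2.
  H_2: rank ker ∂_2 − rank ∂_3 = (20 − 20) − 0 = 0, and there is no ∂_3, so H_2 = 0.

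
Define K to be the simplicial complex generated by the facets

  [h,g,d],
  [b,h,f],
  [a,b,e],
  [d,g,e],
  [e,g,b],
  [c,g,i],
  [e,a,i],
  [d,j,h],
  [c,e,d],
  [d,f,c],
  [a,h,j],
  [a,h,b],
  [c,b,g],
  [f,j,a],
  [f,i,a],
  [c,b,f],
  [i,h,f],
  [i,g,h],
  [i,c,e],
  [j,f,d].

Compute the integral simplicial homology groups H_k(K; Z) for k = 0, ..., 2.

We work with the vertex ordering a < b < c < d < e < f < g < h < i < j. The simplices of K, each written with vertices in increasing order, are:

  0-simplices (10): a, b, c, d, e, f, g, h, i, j
  1-simplices (30): ab, ae, af, ah, ai, aj, bc, be, bf, bg, bh, cd, ce, cf, cg, ci, de, df, dg, dh, dj, eg, ei, fh, fi, fj, gh, gi, hi, hj
  2-simplices (20): abe, abh, aei, afi, afj, ahj, bcf, bcg, beg, bfh, cde, cdf, cei, cgi, deg, dfj, dgh, dhj, fhi, ghi

giving chain groups C_0 ≅ Z^10, C_1 ≅ Z^30, C_2 ≅ Z^20.

Boundary ∂_1: C_1 → C_0 is given by ∂[p,q] = [q] − [p]. For instance
  ∂ah = h − a.
The resulting 10×30 matrix has rank 9, and its Smith normal form has invariant factors (1,1,1,1,1,1,1,1,1).

∂_2: C_2 → C_1 maps a triangle to the signed sum of its edges. For instance
  ∂dhj = hj − dj + dh,
  ∂bcf = cf − bf + bc.
The 30×20 boundary matrix has rank 20 and Smith normal form diag(1,1,1,1,1,1,1,1,1,1,1,1,1,1,1,1,1,1,1,2).

Computing H_k = (kernel of ∂_k) / (image of ∂_{k+1}):

  H_0: rank C_0 − rank ∂_1 = 10 − 9 = 1, and the invariant factors of ∂_1 are all 1, so H_0 ≅ Z.
  H_1: rank ker ∂_1 − rank ∂_2 = (30 − 9) − 20 = 1, and ∂_2 has invariant factor 2 > 1, so H_1 ≅ Z ⊕ Z/2.
  H_2: rank ker ∂_2 − rank ∂_3 = (20 − 20) − 0 = 0, and there is no ∂_3, so H_2 ≅ 0.

H_0 = Z,  H_1 = Z ⊕ Z/2,  H_2 = 0.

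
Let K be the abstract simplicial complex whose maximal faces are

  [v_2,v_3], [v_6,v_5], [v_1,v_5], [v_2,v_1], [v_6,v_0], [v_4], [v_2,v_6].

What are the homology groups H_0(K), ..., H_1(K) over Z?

Take the total order v_0 < v_1 < v_2 < v_3 < v_4 < v_5 < v_6 on the vertex set. Then K (dimension 1) consists of the simplices:

  0-simplices (7): [v_0], [v_1], [v_2], [v_3], [v_4], [v_5], [v_6]
  1-simplices (6): [v_0,v_6], [v_1,v_2], [v_1,v_5], [v_2,v_3], [v_2,v_6], [v_5,v_6]

Hence C_0 ≅ Z^7, C_1 ≅ Z^6.

The boundary map ∂_1: C_1 → C_0 sends each edge [p,q] (with p < q) to q − p. For instance
  ∂[v_1,v_2] = [v_2] − [v_1].
As a 7×6 matrix over Z this has rank 5, with invariant factors (1,1,1,1,1).

From H_k ≅ ker(∂_k) / im(∂_{k+1}) we obtain:

  H_0: rank C_0 − rank ∂_1 = 7 − 5 = 2, and the invariant factors of ∂_1 are all 1, so H_0 = Z^2.
  H_1: rank ker ∂_1 − rank ∂_2 = (6 − 5) − 0 = 1, and there is no ∂_2, so H_1 = Z.

H_0 = Z^2,  H_1 = Z.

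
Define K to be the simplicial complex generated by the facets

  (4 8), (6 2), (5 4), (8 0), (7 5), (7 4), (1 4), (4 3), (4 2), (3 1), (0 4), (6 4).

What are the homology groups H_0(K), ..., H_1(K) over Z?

H_0 = Z,  H_1 = Z^4.

Order the vertices as 0 < 1 < 2 < 3 < 4 < 5 < 6 < 7 < 8. Listing each simplex with vertices in this order, K has dimension 1 with simplices:

  0-simplices (9): [0], [1], [2], [3], [4], [5], [6], [7], [8]
  1-simplices (12): [0,4], [0,8], [1,3], [1,4], [2,4], [2,6], [3,4], [4,5], [4,6], [4,7], [4,8], [5,7]

giving chain groups C_0 ≅ Z^9, C_1 ≅ Z^12.

The boundary map ∂_1: C_1 → C_0 is given by ∂[p,q] = [q] − [p].
The 9×12 boundary matrix has rank 8 and Smith normal form diag(1,1,1,1,1,1,1,1).

From H_k ≅ ker(∂_k) / im(∂_{k+1}) we obtain:

  H_0: rank C_0 − rank ∂_1 = 9 − 8 = 1, and the invariant factors of ∂_1 are all 1, so H_0 ≅ Z.
  H_1: rank ker ∂_1 − rank ∂_2 = (12 − 8) − 0 = 4, and there is no ∂_2, so H_1 ≅ Z^4.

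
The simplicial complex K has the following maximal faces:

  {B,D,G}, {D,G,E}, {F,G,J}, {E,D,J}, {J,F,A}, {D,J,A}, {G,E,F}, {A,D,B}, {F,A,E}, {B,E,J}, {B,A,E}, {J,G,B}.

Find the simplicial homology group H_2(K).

H_2 ≅ 0.

We work with the vertex ordering A < B < D < E < F < G < J. The simplices of K, each written with vertices in increasing order, are:

  0-simplices (7): A, B, D, E, F, G, J
  1-simplices (18): AB, AD, AE, AF, AJ, BD, BE, BG, BJ, DE, DG, DJ, EF, EG, EJ, FG, FJ, GJ
  2-simplices (12): ABD, ABE, ADJ, AEF, AFJ, BDG, BEJ, BGJ, DEG, DEJ, EFG, FGJ

so the chain groups are C_0 ≅ Z^7, C_1 ≅ Z^18, C_2 ≅ Z^12.

Boundary ∂_1: C_1 → C_0 sends each edge [p,q] (with p < q) to q − p. For instance
  ∂FJ = J − F.
The resulting 7×18 matrix has rank 6, and its Smith normal form has invariant factors (1,1,1,1,1,1).

The boundary map ∂_2: C_2 → C_1 maps a triangle to the signed sum of its edges. For instance
  ∂ABD = BD − AD + AB,
  ∂ABE = BE − AE + AB.
The 18×12 boundary matrix has rank 12 and Smith normal form diag(1,1,1,1,1,1,1,1,1,1,1,2).

Computing H_k = (kernel of ∂_k) / (image of ∂_{k+1}):

  H_2: rank ker ∂_2 − rank ∂_3 = (12 − 12) − 0 = 0, and there is no ∂_3, so H_2 = 0.

(K is a triangulation of the real projective plane RP^2.)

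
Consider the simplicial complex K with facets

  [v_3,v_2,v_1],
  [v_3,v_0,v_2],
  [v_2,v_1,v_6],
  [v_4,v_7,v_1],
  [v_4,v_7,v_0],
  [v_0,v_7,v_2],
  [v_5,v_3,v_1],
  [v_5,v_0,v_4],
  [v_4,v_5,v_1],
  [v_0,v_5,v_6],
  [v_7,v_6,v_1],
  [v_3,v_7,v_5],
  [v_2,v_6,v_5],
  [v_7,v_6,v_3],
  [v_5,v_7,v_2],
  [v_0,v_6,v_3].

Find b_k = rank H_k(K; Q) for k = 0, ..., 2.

We work with the vertex ordering v_0 < v_1 < v_2 < v_3 < v_4 < v_5 < v_6 < v_7. The simplices of K, each written with vertices in increasing order, are:

  0-simplices (8): [v_0], [v_1], [v_2], [v_3], [v_4], [v_5], [v_6], [v_7]
  1-simplices (24): (24 of them)
  2-simplices (16): (16 of them)

Hence C_0 ≅ Z^8, C_1 ≅ Z^24, C_2 ≅ Z^16.

Boundary ∂_1: C_1 → C_0 sends each edge [p,q] (with p < q) to q − p. For instance
  ∂[v_0,v_5] = [v_5] − [v_0].
The resulting 8×24 matrix has rank 7, and its Smith normal form has invariant factors (1,1,1,1,1,1,1).

∂_2: C_2 → C_1 sends each 2-simplex [p,q,r] to [q,r] − [p,r] + [p,q]. For instance
  ∂[v_0,v_3,v_6] = [v_3,v_6] − [v_0,v_6] + [v_0,v_3],
  ∂[v_1,v_4,v_5] = [v_4,v_5] − [v_1,v_5] + [v_1,v_4].
The 24×16 boundary matrix has rank 15 and Smith normal form diag(1,1,1,1,1,1,1,1,1,1,1,1,1,1,1).

Now H_k = ker ∂_k / im ∂_{k+1}, so:

  H_0: rank C_0 − rank ∂_1 = 8 − 7 = 1, and the invariant factors of ∂_1 are all 1, so H_0 = Z.
  H_1: rank ker ∂_1 − rank ∂_2 = (24 − 7) − 15 = 2, and the invariant factors of ∂_2 are all 1, so H_1 = Z^2.
  H_2: rank ker ∂_2 − rank ∂_3 = (16 − 15) − 0 = 1, and there is no ∂_3, so H_2 = Z.

(K is a triangulation of the torus T^2.)

Hence the Betti numbers are b_0 = 1, b_1 = 2, b_2 = 1.

b_0 = 1, b_1 = 2, b_2 = 1.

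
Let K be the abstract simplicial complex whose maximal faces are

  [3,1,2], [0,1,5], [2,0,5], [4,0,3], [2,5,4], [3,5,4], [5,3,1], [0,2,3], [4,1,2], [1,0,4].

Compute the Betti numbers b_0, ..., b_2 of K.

b_0 = 1, b_1 = 0, b_2 = 0.

Take the total order 0 < 1 < 2 < 3 < 4 < 5 on the vertex set. Then K (dimension 2) consists of the simplices:

  0-simplices (6): [0], [1], [2], [3], [4], [5]
  1-simplices (15): [0,1], [0,2], [0,3], [0,4], [0,5], [1,2], [1,3], [1,4], [1,5], [2,3], [2,4], [2,5], [3,4], [3,5], [4,5]
  2-simplices (10): [0,1,4], [0,1,5], [0,2,3], [0,2,5], [0,3,4], [1,2,3], [1,2,4], [1,3,5], [2,4,5], [3,4,5]

giving chain groups C_0 ≅ Z^6, C_1 ≅ Z^15, C_2 ≅ Z^10.

The boundary map ∂_1: C_1 → C_0 sends each edge [p,q] (with p < q) to q − p. For instance
  ∂[0,1] = [1] − [0].
The 6×15 boundary matrix has rank 5 and Smith normal form diag(1,1,1,1,1).

The boundary map ∂_2: C_2 → C_1 maps a triangle to the signed sum of its edges. For instance
  ∂[2,4,5] = [4,5] − [2,5] + [2,4],
  ∂[1,2,4] = [2,4] − [1,4] + [1,2].
This gives a 15×10 integer matrix of rank 10; reducing to Smith normal form yields diagonal entries (1,1,1,1,1,1,1,1,1,2).

Now H_k = ker ∂_k / im ∂_{k+1}, so:

  H_0: rank C_0 − rank ∂_1 = 6 − 5 = 1, and the invariant factors of ∂_1 are all 1, so H_0 ≅ Z.
  H_1: rank ker ∂_1 − rank ∂_2 = (15 − 5) − 10 = 0, and ∂_2 has invariant factor 2 > 1, so H_1 ≅ Z/2.
  H_2: rank ker ∂_2 − rank ∂_3 = (10 − 10) − 0 = 0, and there is no ∂_3, so H_2 ≅ 0.

(K is a triangulation of the real projective plane RP^2.)

Hence the Betti numbers are b_0 = 1, b_1 = 0, b_2 = 0.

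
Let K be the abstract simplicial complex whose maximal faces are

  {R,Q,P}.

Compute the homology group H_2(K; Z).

Order the vertices as P < Q < R. Listing each simplex with vertices in this order, K has dimension 2 with simplices:

  0-simplices (3): P, Q, R
  1-simplices (3): PQ, PR, QR
  2-simplices (1): PQR

so the chain groups are C_0 ≅ Z^3, C_1 ≅ Z^3, C_2 ≅ Z^1.

Boundary ∂_1: C_1 → C_0 sends each edge [p,q] (with p < q) to q − p. For instance
  ∂PR = R − P.
The resulting 3×3 matrix has rank 2, and its Smith normal form has invariant factors (1,1).

Boundary ∂_2: C_2 → C_1 acts by ∂[p,q,r] = [q,r] − [p,r] + [p,q]. For instance
  ∂PQR = QR − PR + PQ.
The 3×1 boundary matrix has rank 1 and Smith normal form diag(1).

From H_k ≅ ker(∂_k) / im(∂_{k+1}) we obtain:

  H_2: rank ker ∂_2 − rank ∂_3 = (1 − 1) − 0 = 0, and there is no ∂_3, so H_2 ≅ 0.

H_2 ≅ 0.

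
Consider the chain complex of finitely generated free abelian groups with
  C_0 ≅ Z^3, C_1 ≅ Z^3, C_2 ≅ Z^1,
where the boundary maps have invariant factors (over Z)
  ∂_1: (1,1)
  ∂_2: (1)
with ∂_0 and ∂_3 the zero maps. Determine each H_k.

H_0 ≅ Z,  H_1 = 0,  H_2 = 0.

H_0: b_0 = 3 − 0 − 2 = 1; torsion from ∂_1 factors > 1: none. So H_0 ≅ Z.
H_1: b_1 = 3 − 2 − 1 = 0; torsion from ∂_2 factors > 1: none. So H_1 ≅ 0.
H_2: b_2 = 1 − 1 − 0 = 0; torsion from ∂_3 factors > 1: none. So H_2 ≅ 0.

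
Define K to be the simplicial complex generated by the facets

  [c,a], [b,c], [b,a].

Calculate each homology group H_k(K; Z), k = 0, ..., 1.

Order the vertices as a < b < c. Listing each simplex with vertices in this order, K has dimension 1 with simplices:

  0-simplices (3): a, b, c
  1-simplices (3): ab, ac, bc

giving chain groups C_0 ≅ Z^3, C_1 ≅ Z^3.

∂_1: C_1 → C_0 sends each edge [p,q] (with p < q) to q − p.
This gives a 3×3 integer matrix of rank 2; reducing to Smith normal form yields diagonal entries (1,1).

Now H_k = ker ∂_k / im ∂_{k+1}, so:

  H_0: rank C_0 − rank ∂_1 = 3 − 2 = 1, and the invariant factors of ∂_1 are all 1, so H_0 = Z.
  H_1: rank ker ∂_1 − rank ∂_2 = (3 − 2) − 0 = 1, and there is no ∂_2, so H_1 = Z.

As a check, the Euler characteristic is 3 − 3 = 0, which agrees with 1 − 1 = 0.
(K is a triangulation of the circle S^1.)

H_0 ≅ Z,  H_1 ≅ Z.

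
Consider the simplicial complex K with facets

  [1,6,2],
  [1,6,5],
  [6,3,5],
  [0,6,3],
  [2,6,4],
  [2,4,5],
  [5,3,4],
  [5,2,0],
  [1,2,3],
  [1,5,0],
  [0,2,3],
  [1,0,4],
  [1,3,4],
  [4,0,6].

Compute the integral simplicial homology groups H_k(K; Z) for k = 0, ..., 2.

We work with the vertex ordering 0 < 1 < 2 < 3 < 4 < 5 < 6. The simplices of K, each written with vertices in increasing order, are:

  0-simplices (7): [0], [1], [2], [3], [4], [5], [6]
  1-simplices (21): [0,1], [0,2], [0,3], [0,4], [0,5], [0,6], [1,2], [1,3], [1,4], [1,5], [1,6], [2,3], [2,4], [2,5], [2,6], [3,4], [3,5], [3,6], [4,5], [4,6], [5,6]
  2-simplices (14): [0,1,4], [0,1,5], [0,2,3], [0,2,5], [0,3,6], [0,4,6], [1,2,3], [1,2,6], [1,3,4], [1,5,6], [2,4,5], [2,4,6], [3,4,5], [3,5,6]

Hence C_0 ≅ Z^7, C_1 ≅ Z^21, C_2 ≅ Z^14.

Boundary ∂_1: C_1 → C_0 is given by ∂[p,q] = [q] − [p].
This gives a 7×21 integer matrix of rank 6; reducing to Smith normal form yields diagonal entries (1,1,1,1,1,1).

Boundary ∂_2: C_2 → C_1 acts by ∂[p,q,r] = [q,r] − [p,r] + [p,q]. For instance
  ∂[0,4,6] = [4,6] − [0,6] + [0,4],
  ∂[1,5,6] = [5,6] − [1,6] + [1,5].
The 21×14 boundary matrix has rank 13 and Smith normal form diag(1,1,1,1,1,1,1,1,1,1,1,1,1).

Computing H_k = (kernel of ∂_k) / (image of ∂_{k+1}):

  H_0: rank C_0 − rank ∂_1 = 7 − 6 = 1, and the invariant factors of ∂_1 are all 1, so H_0 = Z.
  H_1: rank ker ∂_1 − rank ∂_2 = (21 − 6) − 13 = 2, and the invariant factors of ∂_2 are all 1, so H_1 = Z^2.
  H_2: rank ker ∂_2 − rank ∂_3 = (14 − 13) − 0 = 1, and there is no ∂_3, so H_2 = Z.

H_0 = Z,  H_1 = Z^2,  H_2 = Z.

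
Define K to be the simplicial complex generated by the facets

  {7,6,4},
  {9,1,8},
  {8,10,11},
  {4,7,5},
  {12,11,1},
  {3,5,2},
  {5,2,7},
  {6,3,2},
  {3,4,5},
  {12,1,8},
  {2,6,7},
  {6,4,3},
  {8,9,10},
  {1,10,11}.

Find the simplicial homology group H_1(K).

H_1 ≅ Z.

We work with the vertex ordering 1 < 2 < 3 < 4 < 5 < 6 < 7 < 8 < 9 < 10 < 11 < 12. The simplices of K, each written with vertices in increasing order, are:

  0-simplices (12): [1], [2], [3], [4], [5], [6], [7], [8], [9], [10], [11], [12]
  1-simplices (24): (24 of them)
  2-simplices (14): [1,8,9], [1,8,12], [1,10,11], [1,11,12], [2,3,5], [2,3,6], [2,5,7], [2,6,7], [3,4,5], [3,4,6], [4,5,7], [4,6,7], [8,9,10], [8,10,11]

so the chain groups are C_0 ≅ Z^12, C_1 ≅ Z^24, C_2 ≅ Z^14.

∂_1: C_1 → C_0 sends each edge [p,q] (with p < q) to q − p. For instance
  ∂[1,12] = [12] − [1].
This gives a 12×24 integer matrix of rank 10; reducing to Smith normal form yields diagonal entries (1,1,1,1,1,1,1,1,1,1).

The boundary map ∂_2: C_2 → C_1 sends each 2-simplex [p,q,r] to [q,r] − [p,r] + [p,q]. For instance
  ∂[1,11,12] = [11,12] − [1,12] + [1,11],
  ∂[4,5,7] = [5,7] − [4,7] + [4,5].
This gives a 24×14 integer matrix of rank 13; reducing to Smith normal form yields diagonal entries (1,1,1,1,1,1,1,1,1,1,1,1,1).

Now H_k = ker ∂_k / im ∂_{k+1}, so:

  H_1: rank ker ∂_1 − rank ∂_2 = (24 − 10) − 13 = 1, and the invariant factors of ∂_2 are all 1, so H_1 ≅ Z.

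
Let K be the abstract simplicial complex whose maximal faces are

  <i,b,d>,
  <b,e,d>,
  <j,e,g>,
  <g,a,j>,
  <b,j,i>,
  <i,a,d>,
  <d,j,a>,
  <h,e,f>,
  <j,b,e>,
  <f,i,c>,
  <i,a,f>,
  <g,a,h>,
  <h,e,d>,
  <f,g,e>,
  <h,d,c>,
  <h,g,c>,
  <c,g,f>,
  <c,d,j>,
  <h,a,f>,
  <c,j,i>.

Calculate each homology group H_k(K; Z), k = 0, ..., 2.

We work with the vertex ordering a < b < c < d < e < f < g < h < i < j. The simplices of K, each written with vertices in increasing order, are:

  0-simplices (10): a, b, c, d, e, f, g, h, i, j
  1-simplices (30): ad, af, ag, ah, ai, aj, bd, be, bi, bj, cd, cf, cg, ch, ci, cj, de, dh, di, dj, ef, eg, eh, ej, fg, fh, fi, gh, gj, ij
  2-simplices (20): adi, adj, afh, afi, agh, agj, bde, bdi, bej, bij, cdh, cdj, cfg, cfi, cgh, cij, deh, efg, efh, egj

Hence C_0 ≅ Z^10, C_1 ≅ Z^30, C_2 ≅ Z^20.

∂_1: C_1 → C_0 sends each edge [p,q] (with p < q) to q − p. For instance
  ∂dh = h − d.
The 10×30 boundary matrix has rank 9 and Smith normal form diag(1,1,1,1,1,1,1,1,1).

The boundary map ∂_2: C_2 → C_1 maps a triangle to the signed sum of its edges. For instance
  ∂cfi = fi − ci + cf,
  ∂efh = fh − eh + ef.
This gives a 30×20 integer matrix of rank 20; reducing to Smith normal form yields diagonal entries (1,1,1,1,1,1,1,1,1,1,1,1,1,1,1,1,1,1,1,2).

Reading off H_k = ker ∂_k / im ∂_{k+1}:

  H_0: rank C_0 − rank ∂_1 = 10 − 9 = 1, and the invariant factors of ∂_1 are all 1, so H_0 ≅ Z.
  H_1: rank ker ∂_1 − rank ∂_2 = (30 − 9) − 20 = 1, and ∂_2 has invariant factor 2 > 1, so H_1 ≅ Z ⊕ Z/2.
  H_2: rank ker ∂_2 − rank ∂_3 = (20 − 20) − 0 = 0, and there is no ∂_3, so H_2 ≅ 0.

As a check, the Euler characteristic is 10 − 30 + 20 = 0, which agrees with 1 − 1 + 0 = 0.
(K is a triangulation of the Klein bottle.)

H_0 = Z,  H_1 = Z ⊕ Z/2,  H_2 = 0.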